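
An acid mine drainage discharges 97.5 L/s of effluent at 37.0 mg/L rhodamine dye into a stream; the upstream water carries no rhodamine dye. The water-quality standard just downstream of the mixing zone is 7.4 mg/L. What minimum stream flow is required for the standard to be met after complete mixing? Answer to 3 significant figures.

390 L/s

Set C_mix = 7.4: (Q·0 + 97.50·37.00) / (Q + 97.50) = 7.4
→ Q = 97.50·(37.00 − 7.4)/(7.4 − 0) = 390.0 L/s.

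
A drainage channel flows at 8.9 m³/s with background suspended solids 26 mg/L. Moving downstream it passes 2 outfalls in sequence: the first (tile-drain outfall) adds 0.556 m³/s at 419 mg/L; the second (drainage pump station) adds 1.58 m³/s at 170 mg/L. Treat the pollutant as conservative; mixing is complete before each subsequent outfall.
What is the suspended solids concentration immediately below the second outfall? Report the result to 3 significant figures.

66.4 mg/L

Outfall 1: combined Q = 9.456 m³/s; C = (8.900·26.00 + 0.5560·419.0)/9.456 = 49.11 mg/L.
Outfall 2: combined Q = 11.04 m³/s; C = (9.456·49.11 + 1.580·170.0)/11.04 = 66.42 mg/L.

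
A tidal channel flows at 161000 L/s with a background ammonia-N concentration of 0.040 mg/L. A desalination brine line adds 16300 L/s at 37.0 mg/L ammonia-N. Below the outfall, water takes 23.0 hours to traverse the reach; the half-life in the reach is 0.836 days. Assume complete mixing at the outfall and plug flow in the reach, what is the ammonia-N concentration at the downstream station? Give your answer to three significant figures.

1.55 mg/L

Conservation of mass: C = (161000·0.04000 + 16300·37.00) / 177300 = 609500/177300 = 3.438 mg/L.
Half-life 0.836 d → k = ln 2 / 0.836 = 0.8291 d⁻¹.
Decay over the reach: 3.438·exp(−kt) = 3.438·0.4518 = 1.553 mg/L.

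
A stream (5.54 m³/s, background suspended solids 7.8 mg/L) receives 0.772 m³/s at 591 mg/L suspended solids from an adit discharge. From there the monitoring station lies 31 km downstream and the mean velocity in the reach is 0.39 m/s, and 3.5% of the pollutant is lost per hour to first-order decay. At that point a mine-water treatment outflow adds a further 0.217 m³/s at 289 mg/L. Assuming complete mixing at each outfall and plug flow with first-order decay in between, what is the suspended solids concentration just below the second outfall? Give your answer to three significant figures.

44.4 mg/L

Mixed concentration C = ΣQC/ΣQ = (5.540·7.800 + 0.7720·591.0) / 6.312 = 499.5/6.312 = 79.13 mg/L; combined flow 6.312 m³/s.
Travel time t = 31·1000 / 0.39 = 79490 s = 22.08 h.
3.5%/h lost → k = −ln(1 − 0.035) = 0.03563 h⁻¹.
Applying C = C₀e^(−kt): 79.13 × 0.4554 = 36.03 mg/L.
Second outfall: C = (6.312·36.03 + 0.2170·289.0)/6.529 = 44.44 mg/L.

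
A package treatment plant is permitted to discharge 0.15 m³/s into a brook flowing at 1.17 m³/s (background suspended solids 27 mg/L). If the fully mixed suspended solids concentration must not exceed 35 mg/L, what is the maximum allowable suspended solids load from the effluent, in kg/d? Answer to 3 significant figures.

Mass balance at the limit: 1.170·27.00 + 0.1500·Cₑ = 1.320·35 → Cₑ = 97.40 mg/L.
Load = 0.1500 m³/s × 97.40 g/m³ × 86 400 s/d = 1262 kg/d.

1260 kg/d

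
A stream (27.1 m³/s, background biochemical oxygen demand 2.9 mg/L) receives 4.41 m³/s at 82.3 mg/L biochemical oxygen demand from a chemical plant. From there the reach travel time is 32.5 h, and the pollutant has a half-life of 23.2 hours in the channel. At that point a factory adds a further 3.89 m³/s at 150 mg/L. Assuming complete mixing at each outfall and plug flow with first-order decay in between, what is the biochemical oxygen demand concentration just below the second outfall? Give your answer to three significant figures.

21.2 mg/L

Mixed concentration C = ΣQC/ΣQ = (27.10·2.900 + 4.410·82.30) / 31.51 = 441.5/31.51 = 14.01 mg/L; combined flow 31.51 m³/s.
Half-life 23.2 h → k = ln 2 / 23.2 = 0.02988 h⁻¹ = 0.7170 d⁻¹.
Decay over the reach: 14.01·exp(−kt) = 14.01·0.3787 = 5.307 mg/L.
At the second outfall, C = (31.51·5.307 + 3.890·150.0) / (31.51 + 3.890) = 21.21 mg/L.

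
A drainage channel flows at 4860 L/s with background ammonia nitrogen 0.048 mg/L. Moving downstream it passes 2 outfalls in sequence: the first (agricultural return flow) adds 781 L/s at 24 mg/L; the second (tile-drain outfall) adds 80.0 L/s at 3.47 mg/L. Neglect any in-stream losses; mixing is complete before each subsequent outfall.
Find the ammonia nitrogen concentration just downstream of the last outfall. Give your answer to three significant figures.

After outfall 1: Q = 4860 + 781.0 = 5641 L/s; C = (4860·0.04800 + 781.0·24.00)/5641 = 3.364 mg/L.
After outfall 2: Q = 5641 + 80.00 = 5721 L/s; C = (5641·3.364 + 80.00·3.470)/5721 = 3.366 mg/L.

3.37 mg/L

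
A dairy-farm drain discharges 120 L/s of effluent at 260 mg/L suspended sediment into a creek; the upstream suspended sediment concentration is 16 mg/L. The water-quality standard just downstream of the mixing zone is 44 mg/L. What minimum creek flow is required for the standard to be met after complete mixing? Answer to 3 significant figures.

926 L/s

Set C_mix = 44: (Q·16.00 + 120.0·260.0) / (Q + 120.0) = 44
→ Q = 120.0·(260.0 − 44)/(44 − 16.00) = 925.7 L/s.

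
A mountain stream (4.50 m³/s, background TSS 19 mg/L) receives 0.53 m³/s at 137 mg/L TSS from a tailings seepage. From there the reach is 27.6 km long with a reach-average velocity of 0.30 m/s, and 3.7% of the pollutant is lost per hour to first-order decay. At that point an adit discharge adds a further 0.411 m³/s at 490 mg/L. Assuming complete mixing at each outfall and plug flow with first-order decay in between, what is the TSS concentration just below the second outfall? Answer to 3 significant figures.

48.1 mg/L

Flow-weighted average: C = (4.500·19.00 + 0.5300·137.0) / 5.030 = 158.1/5.030 = 31.43 mg/L; combined flow 5.030 m³/s.
Travel time t = 27.6·1000 / 0.30 = 92000 s = 25.56 h.
3.7%/h lost → k = −ln(1 − 0.037) = 0.03770 h⁻¹.
Decay over the reach: 31.43·exp(−kt) = 31.43·0.3816 = 11.99 mg/L.
At the second outfall, C = (5.030·11.99 + 0.4110·490.0) / (5.030 + 0.4110) = 48.10 mg/L.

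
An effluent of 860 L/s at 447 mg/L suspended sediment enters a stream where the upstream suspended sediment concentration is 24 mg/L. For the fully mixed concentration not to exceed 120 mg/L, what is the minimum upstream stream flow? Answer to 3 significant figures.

2930 L/s

Set C_mix = 120: (Q·24.00 + 860.0·447.0) / (Q + 860.0) = 120
→ Q = 860.0·(447.0 − 120)/(120 − 24.00) = 2929 L/s.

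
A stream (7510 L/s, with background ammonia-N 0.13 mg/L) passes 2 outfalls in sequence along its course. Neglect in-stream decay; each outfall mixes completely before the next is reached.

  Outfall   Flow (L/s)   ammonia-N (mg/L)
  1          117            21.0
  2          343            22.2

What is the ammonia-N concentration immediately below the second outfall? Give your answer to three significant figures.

After outfall 1: Q = 7510 + 117.0 = 7627 L/s; C = (7510·0.1300 + 117.0·21.00)/7627 = 0.4502 mg/L.
After outfall 2: Q = 7627 + 343.0 = 7970 L/s; C = (7627·0.4502 + 343.0·22.20)/7970 = 1.386 mg/L.

1.39 mg/L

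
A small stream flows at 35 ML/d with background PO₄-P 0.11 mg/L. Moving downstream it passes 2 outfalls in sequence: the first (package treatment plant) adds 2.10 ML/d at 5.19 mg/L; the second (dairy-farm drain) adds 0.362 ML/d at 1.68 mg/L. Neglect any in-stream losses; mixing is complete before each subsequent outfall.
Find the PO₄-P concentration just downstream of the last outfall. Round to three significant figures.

After outfall 1: Q = 35.00 + 2.100 = 37.10 ML/d; C = (35.00·0.1100 + 2.100·5.190)/37.10 = 0.3975 mg/L.
After outfall 2: Q = 37.10 + 0.3620 = 37.46 ML/d; C = (37.10·0.3975 + 0.3620·1.680)/37.46 = 0.4099 mg/L.

0.410 mg/L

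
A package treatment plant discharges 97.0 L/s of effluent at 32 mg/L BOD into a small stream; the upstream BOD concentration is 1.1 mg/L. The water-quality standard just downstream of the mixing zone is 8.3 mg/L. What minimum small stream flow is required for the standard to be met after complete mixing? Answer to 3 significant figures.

319 L/s

Set C_mix = 8.3: (Q·1.100 + 97.00·32.00) / (Q + 97.00) = 8.3
→ Q = 97.00·(32.00 − 8.3)/(8.3 − 1.100) = 319.3 L/s.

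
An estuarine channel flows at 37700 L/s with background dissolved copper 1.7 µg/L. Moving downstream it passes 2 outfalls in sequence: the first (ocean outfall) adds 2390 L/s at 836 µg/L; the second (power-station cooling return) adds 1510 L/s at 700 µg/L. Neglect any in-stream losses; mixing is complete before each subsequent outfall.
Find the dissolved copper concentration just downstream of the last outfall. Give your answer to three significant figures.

75.0 µg/L

Outfall 1: combined Q = 40090 L/s; C = (37700·1.700 + 2390·836.0)/40090 = 51.44 µg/L.
Outfall 2: combined Q = 41600 L/s; C = (40090·51.44 + 1510·700.0)/41600 = 74.98 µg/L.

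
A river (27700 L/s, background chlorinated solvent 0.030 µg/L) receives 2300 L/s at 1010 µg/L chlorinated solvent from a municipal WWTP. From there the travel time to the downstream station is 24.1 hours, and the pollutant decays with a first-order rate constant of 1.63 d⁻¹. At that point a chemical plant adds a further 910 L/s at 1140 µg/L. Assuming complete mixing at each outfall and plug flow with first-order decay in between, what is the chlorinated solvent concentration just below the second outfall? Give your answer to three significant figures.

Conservation of mass: C = (27700·0.03000 + 2300·1010) / 30000 = 2324000/30000 = 77.46 µg/L; combined flow 30000 L/s.
Decay over the reach: 77.46·exp(−kt) = 77.46·0.1946 = 15.07 µg/L.
At the second outfall, C = (30000·15.07 + 910.0·1140) / (30000 + 910.0) = 48.19 µg/L.

48.2 µg/L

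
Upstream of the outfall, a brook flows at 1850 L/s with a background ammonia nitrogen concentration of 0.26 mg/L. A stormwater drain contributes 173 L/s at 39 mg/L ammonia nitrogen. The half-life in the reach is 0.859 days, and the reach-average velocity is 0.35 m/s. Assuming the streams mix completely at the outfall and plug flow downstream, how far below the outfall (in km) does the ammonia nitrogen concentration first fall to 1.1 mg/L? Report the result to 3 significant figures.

44.1 km

Mass balance: C = (1850·0.2600 + 173.0·39.00) / 2023 = 7228/2023 = 3.573 mg/L.
Half-life 0.859 d → k = ln 2 / 0.859 = 0.8069 d⁻¹.
Set 3.573·exp(−k·t) = 1.1 → t = ln(3.573/1.1)/k = 126100 s = 35.04 h.
Distance = v·t = 0.35·126100 = 44150 m = 44.15 km.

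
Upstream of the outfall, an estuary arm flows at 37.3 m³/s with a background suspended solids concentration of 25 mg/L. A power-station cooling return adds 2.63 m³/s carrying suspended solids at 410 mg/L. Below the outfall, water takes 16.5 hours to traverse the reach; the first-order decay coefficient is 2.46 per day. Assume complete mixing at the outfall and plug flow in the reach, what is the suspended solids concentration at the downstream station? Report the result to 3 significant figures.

Mass balance: C = (37.30·25.00 + 2.630·410.0) / 39.93 = 2011/39.93 = 50.36 mg/L.
Decay over the reach: 50.36·exp(−kt) = 50.36·0.1843 = 9.280 mg/L.

9.28 mg/L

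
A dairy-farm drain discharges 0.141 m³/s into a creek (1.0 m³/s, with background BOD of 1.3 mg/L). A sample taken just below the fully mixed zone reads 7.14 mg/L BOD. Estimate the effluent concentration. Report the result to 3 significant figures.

48.6 mg/L

Mass balance: 1.000·1.300 + 0.1410·Cₑ = 1.141·7.140
→ Cₑ = (1.141·7.140 − 1.000·1.300) / 0.1410 = 48.56 mg/L.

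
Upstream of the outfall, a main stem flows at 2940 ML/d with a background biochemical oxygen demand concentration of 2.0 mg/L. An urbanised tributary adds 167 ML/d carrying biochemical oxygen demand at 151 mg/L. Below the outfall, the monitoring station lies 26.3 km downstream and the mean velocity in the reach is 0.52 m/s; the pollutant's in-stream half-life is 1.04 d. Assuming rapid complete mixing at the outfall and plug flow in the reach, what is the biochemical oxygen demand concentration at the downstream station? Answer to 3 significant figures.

6.78 mg/L

Mixed concentration C = ΣQC/ΣQ = (2940·2.000 + 167.0·151.0) / 3107 = 31100/3107 = 10.01 mg/L.
Travel time t = 26.3·1000 / 0.52 = 50580 s = 14.05 h.
Half-life 1.04 d → k = ln 2 / 1.04 = 0.6665 d⁻¹.
First-order decay: C = 10.01·exp(−k·t) = 10.01·0.6770 = 6.775 mg/L.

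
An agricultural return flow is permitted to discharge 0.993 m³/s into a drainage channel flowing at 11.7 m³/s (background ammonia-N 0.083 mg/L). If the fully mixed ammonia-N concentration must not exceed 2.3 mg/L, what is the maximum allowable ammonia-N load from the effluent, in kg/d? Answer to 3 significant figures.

Mass balance at the limit: 11.70·0.08300 + 0.9930·Cₑ = 12.69·2.3 → Cₑ = 28.42 mg/L.
Load = 0.9930 m³/s × 28.42 g/m³ × 86 400 s/d = 2438 kg/d.

2440 kg/d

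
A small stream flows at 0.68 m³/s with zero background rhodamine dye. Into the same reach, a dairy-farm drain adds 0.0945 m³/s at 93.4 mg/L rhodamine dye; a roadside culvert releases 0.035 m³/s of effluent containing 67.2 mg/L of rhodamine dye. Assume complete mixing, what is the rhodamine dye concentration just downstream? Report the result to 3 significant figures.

After mixing, C = (0.6800·0 + 0.09450·93.40 + 0.03500·67.20) / 0.8095 = 11.18/0.8095 = 13.81 mg/L.

13.8 mg/L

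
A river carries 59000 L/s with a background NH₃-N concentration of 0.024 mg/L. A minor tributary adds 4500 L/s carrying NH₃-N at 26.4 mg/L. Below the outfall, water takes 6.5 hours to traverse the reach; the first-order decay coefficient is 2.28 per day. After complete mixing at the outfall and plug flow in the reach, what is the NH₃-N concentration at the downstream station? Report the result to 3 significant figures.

Mass balance: C = (59000·0.02400 + 4500·26.40) / 63500 = 120200/63500 = 1.893 mg/L.
Applying C = C₀e^(−kt): 1.893 × 0.5393 = 1.021 mg/L.

1.02 mg/L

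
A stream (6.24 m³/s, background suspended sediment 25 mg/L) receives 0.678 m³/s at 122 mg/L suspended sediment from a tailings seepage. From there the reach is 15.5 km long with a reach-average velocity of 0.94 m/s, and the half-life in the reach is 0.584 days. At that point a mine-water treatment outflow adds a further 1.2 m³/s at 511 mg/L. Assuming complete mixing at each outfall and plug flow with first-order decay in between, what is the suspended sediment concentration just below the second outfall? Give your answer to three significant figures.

99.0 mg/L

Conservation of mass: C = (6.240·25.00 + 0.6780·122.0) / 6.918 = 238.7/6.918 = 34.51 mg/L; combined flow 6.918 m³/s.
Travel time t = 15.5·1000 / 0.94 = 16490 s = 4.580 h.
Half-life 0.584 d → k = ln 2 / 0.584 = 1.187 d⁻¹.
First-order decay: C = 34.51·exp(−k·t) = 34.51·0.7973 = 27.51 mg/L.
Second outfall: C = (6.918·27.51 + 1.200·511.0)/8.118 = 98.98 mg/L.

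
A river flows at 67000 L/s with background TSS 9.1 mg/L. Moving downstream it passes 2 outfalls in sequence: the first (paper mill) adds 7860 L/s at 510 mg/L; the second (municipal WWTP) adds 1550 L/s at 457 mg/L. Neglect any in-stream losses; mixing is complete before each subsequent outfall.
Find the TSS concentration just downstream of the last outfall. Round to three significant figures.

After outfall 1: Q = 67000 + 7860 = 74860 L/s; C = (67000·9.100 + 7860·510.0)/74860 = 61.69 mg/L.
After outfall 2: Q = 74860 + 1550 = 76410 L/s; C = (74860·61.69 + 1550·457.0)/76410 = 69.71 mg/L.

69.7 mg/L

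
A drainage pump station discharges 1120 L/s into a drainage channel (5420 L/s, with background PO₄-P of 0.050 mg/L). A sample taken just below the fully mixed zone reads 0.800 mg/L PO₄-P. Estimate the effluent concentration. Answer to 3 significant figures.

Mass balance: 5420·0.05000 + 1120·Cₑ = 6540·0.8000
→ Cₑ = (6540·0.8000 − 5420·0.05000) / 1120 = 4.429 mg/L.

4.43 mg/L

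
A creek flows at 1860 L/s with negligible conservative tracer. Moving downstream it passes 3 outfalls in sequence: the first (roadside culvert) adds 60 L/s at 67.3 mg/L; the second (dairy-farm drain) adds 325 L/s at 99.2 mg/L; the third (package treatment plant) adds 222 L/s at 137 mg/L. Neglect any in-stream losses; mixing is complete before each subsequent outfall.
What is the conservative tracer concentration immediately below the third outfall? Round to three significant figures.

27.0 mg/L

After outfall 1: Q = 1860 + 60.00 = 1920 L/s; C = (1860·0 + 60.00·67.30)/1920 = 2.103 mg/L.
After outfall 2: Q = 1920 + 325.0 = 2245 L/s; C = (1920·2.103 + 325.0·99.20)/2245 = 16.16 mg/L.
After outfall 3: Q = 2245 + 222.0 = 2467 L/s; C = (2245·16.16 + 222.0·137.0)/2467 = 27.03 mg/L.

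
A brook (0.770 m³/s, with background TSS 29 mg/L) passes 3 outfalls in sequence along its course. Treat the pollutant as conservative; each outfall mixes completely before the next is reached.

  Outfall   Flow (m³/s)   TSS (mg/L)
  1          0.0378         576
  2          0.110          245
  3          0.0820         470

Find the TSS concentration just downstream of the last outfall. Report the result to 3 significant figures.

110 mg/L

After outfall 1: Q = 0.7700 + 0.03780 = 0.8078 m³/s; C = (0.7700·29.00 + 0.03780·576.0)/0.8078 = 54.60 mg/L.
After outfall 2: Q = 0.8078 + 0.1100 = 0.9178 m³/s; C = (0.8078·54.60 + 0.1100·245.0)/0.9178 = 77.42 mg/L.
After outfall 3: Q = 0.9178 + 0.08200 = 0.9998 m³/s; C = (0.9178·77.42 + 0.08200·470.0)/0.9998 = 109.6 mg/L.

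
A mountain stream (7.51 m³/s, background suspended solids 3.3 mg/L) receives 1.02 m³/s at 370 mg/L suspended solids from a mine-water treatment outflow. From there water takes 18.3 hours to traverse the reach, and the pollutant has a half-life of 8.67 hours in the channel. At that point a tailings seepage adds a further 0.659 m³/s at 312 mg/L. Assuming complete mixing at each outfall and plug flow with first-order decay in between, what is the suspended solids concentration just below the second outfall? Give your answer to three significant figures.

32.5 mg/L

Mixed concentration C = ΣQC/ΣQ = (7.510·3.300 + 1.020·370.0) / 8.530 = 402.2/8.530 = 47.15 mg/L; combined flow 8.530 m³/s.
Half-life 8.67 h → k = ln 2 / 8.67 = 0.07995 h⁻¹ = 1.919 d⁻¹.
After decay, C = 47.15 × e^(−kt) = 47.15 × 0.2315 = 10.92 mg/L.
At the second outfall, C = (8.530·10.92 + 0.6590·312.0) / (8.530 + 0.6590) = 32.51 mg/L.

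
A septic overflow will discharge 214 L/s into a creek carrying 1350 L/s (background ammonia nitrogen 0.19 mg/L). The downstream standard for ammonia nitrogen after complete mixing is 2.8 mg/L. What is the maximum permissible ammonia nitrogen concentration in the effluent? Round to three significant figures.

At the limit, (Qr·Cr + Qe·Cₑ)/(Qr + Qe) = 2.8:
Cₑ = (1564·2.8 − 1350·0.1900) / 214.0 = 19.26 mg/L.

19.3 mg/L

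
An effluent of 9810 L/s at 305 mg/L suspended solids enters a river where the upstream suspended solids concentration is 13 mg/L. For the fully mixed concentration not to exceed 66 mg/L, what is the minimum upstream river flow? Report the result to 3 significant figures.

44200 L/s

Set C_mix = 66: (Q·13.00 + 9810·305.0) / (Q + 9810) = 66
→ Q = 9810·(305.0 − 66)/(66 − 13.00) = 44240 L/s.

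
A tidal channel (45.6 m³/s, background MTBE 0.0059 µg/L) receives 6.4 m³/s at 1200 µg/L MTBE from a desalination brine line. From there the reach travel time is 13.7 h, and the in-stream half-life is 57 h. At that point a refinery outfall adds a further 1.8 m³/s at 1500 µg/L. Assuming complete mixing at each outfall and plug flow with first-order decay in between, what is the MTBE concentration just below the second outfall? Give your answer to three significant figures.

171 µg/L

After mixing, C = (45.60·0.005900 + 6.400·1200) / 52.00 = 7680/52.00 = 147.7 µg/L; combined flow 52.00 m³/s.
Half-life 57 h → k = ln 2 / 57 = 0.01216 h⁻¹ = 0.2919 d⁻¹.
Applying C = C₀e^(−kt): 147.7 × 0.8465 = 125.0 µg/L.
Second outfall: C = (52.00·125.0 + 1.800·1500)/53.80 = 171.0 µg/L.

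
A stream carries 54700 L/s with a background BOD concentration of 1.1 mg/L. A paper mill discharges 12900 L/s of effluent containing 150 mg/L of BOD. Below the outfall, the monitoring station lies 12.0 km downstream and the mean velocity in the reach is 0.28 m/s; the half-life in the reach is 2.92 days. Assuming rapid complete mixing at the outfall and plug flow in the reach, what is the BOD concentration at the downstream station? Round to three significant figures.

26.2 mg/L

Mixed concentration C = ΣQC/ΣQ = (54700·1.100 + 12900·150.0) / 67600 = 1995000/67600 = 29.51 mg/L.
Travel time t = 12.0·1000 / 0.28 = 42860 s = 11.90 h.
Half-life 2.92 d → k = ln 2 / 2.92 = 0.2374 d⁻¹.
Decay over the reach: 29.51·exp(−kt) = 29.51·0.8889 = 26.24 mg/L.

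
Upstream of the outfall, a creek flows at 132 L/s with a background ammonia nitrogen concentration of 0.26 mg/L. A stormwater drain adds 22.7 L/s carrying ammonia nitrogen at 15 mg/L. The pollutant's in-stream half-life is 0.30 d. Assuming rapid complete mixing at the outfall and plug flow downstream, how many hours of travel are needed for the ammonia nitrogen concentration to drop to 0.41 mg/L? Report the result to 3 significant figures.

Conservation of mass: C = (132.0·0.2600 + 22.70·15.00) / 154.7 = 374.8/154.7 = 2.423 mg/L.
Half-life 0.30 d → k = ln 2 / 0.30 = 2.310 d⁻¹.
2.423·exp(−k·t) = 0.41 → t = ln(2.423/0.41)/k = 66430 s = 18.45 h.

18.5 h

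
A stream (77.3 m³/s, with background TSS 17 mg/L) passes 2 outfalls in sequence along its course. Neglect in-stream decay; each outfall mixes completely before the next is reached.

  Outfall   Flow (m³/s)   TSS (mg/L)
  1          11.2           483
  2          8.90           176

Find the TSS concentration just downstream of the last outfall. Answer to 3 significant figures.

After outfall 1: Q = 77.30 + 11.20 = 88.50 m³/s; C = (77.30·17.00 + 11.20·483.0)/88.50 = 75.97 mg/L.
After outfall 2: Q = 88.50 + 8.900 = 97.40 m³/s; C = (88.50·75.97 + 8.900·176.0)/97.40 = 85.11 mg/L.

85.1 mg/L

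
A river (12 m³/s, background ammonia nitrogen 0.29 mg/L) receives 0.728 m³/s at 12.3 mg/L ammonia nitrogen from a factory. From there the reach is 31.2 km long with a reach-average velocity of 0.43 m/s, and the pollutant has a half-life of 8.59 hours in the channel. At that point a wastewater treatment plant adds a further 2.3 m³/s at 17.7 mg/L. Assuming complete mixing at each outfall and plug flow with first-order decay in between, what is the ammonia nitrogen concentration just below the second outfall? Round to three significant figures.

2.87 mg/L

Flow-weighted average: C = (12.00·0.2900 + 0.7280·12.30) / 12.73 = 12.43/12.73 = 0.9769 mg/L; combined flow 12.73 m³/s.
Travel time t = 31.2·1000 / 0.43 = 72560 s = 20.16 h.
Half-life 8.59 h → k = ln 2 / 8.59 = 0.08069 h⁻¹ = 1.937 d⁻¹.
After decay, C = 0.9769 × e^(−kt) = 0.9769 × 0.1966 = 0.1921 mg/L.
At the second outfall, C = (12.73·0.1921 + 2.300·17.70) / (12.73 + 2.300) = 2.872 mg/L.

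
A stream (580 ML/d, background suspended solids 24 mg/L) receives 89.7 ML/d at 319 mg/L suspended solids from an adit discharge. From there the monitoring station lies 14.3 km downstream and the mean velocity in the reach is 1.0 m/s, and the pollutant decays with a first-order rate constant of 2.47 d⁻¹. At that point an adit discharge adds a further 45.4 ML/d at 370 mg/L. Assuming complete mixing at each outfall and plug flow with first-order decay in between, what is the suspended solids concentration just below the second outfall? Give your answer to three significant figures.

Mass balance: C = (580.0·24.00 + 89.70·319.0) / 669.7 = 42530/669.7 = 63.51 mg/L; combined flow 669.7 ML/d.
Travel time t = 14.3·1000 / 1.0 = 14300 s = 3.972 h.
After decay, C = 63.51 × e^(−kt) = 63.51 × 0.6644 = 42.20 mg/L.
Second outfall: C = (669.7·42.20 + 45.40·370.0)/715.1 = 63.01 mg/L.

63.0 mg/L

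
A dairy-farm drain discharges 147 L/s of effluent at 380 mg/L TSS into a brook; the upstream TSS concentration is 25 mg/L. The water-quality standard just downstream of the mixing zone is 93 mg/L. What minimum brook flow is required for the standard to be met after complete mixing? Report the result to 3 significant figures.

620 L/s

Set C_mix = 93: (Q·25.00 + 147.0·380.0) / (Q + 147.0) = 93
→ Q = 147.0·(380.0 − 93)/(93 − 25.00) = 620.4 L/s.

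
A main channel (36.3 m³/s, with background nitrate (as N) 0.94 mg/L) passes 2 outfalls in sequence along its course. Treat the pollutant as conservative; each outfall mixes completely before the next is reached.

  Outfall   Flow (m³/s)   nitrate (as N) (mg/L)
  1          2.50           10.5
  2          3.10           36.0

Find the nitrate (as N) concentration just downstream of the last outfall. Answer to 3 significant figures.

Below outfall 1: Q → 38.80 m³/s, C = (36.30·0.9400 + 2.500·10.50)/38.80 = 1.556 mg/L.
Below outfall 2: Q → 41.90 m³/s, C = (38.80·1.556 + 3.100·36.00)/41.90 = 4.104 mg/L.

4.10 mg/L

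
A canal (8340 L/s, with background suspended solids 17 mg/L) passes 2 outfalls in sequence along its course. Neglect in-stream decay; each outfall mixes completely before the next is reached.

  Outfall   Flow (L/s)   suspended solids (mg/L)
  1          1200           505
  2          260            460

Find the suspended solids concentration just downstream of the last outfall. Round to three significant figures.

88.5 mg/L

After outfall 1: Q = 8340 + 1200 = 9540 L/s; C = (8340·17.00 + 1200·505.0)/9540 = 78.38 mg/L.
After outfall 2: Q = 9540 + 260.0 = 9800 L/s; C = (9540·78.38 + 260.0·460.0)/9800 = 88.51 mg/L.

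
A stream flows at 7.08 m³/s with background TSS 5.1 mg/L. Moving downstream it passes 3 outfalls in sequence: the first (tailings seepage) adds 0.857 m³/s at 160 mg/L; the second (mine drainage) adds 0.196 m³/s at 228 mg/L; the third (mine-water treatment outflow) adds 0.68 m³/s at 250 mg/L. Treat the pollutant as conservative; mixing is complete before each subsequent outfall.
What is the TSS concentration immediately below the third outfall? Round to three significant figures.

After outfall 1: Q = 7.080 + 0.8570 = 7.937 m³/s; C = (7.080·5.100 + 0.8570·160.0)/7.937 = 21.83 mg/L.
After outfall 2: Q = 7.937 + 0.1960 = 8.133 m³/s; C = (7.937·21.83 + 0.1960·228.0)/8.133 = 26.79 mg/L.
After outfall 3: Q = 8.133 + 0.6800 = 8.813 m³/s; C = (8.133·26.79 + 0.6800·250.0)/8.813 = 44.02 mg/L.

44.0 mg/L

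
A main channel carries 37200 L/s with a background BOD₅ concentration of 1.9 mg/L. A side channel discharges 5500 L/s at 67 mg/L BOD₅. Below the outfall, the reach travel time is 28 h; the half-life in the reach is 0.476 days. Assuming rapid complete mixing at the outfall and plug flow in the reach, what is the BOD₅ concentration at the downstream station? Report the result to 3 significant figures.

1.88 mg/L

Conservation of mass: C = (37200·1.900 + 5500·67.00) / 42700 = 439200/42700 = 10.29 mg/L.
Half-life 0.476 d → k = ln 2 / 0.476 = 1.456 d⁻¹.
Decay over the reach: 10.29·exp(−kt) = 10.29·0.1829 = 1.881 mg/L.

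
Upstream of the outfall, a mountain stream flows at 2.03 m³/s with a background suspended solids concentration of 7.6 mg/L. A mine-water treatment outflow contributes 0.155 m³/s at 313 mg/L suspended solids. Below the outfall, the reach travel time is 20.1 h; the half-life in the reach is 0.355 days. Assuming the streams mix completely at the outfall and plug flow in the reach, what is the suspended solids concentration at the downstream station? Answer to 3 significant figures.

After mixing, C = (2.030·7.600 + 0.1550·313.0) / 2.185 = 63.94/2.185 = 29.26 mg/L.
Half-life 0.355 d → k = ln 2 / 0.355 = 1.953 d⁻¹.
Decay over the reach: 29.26·exp(−kt) = 29.26·0.1949 = 5.704 mg/L.

5.70 mg/L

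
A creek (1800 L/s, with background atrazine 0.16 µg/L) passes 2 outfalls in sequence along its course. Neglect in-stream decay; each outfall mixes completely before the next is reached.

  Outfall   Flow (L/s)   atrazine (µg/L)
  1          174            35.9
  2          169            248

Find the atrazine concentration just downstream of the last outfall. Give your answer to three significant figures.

After outfall 1: Q = 1800 + 174.0 = 1974 L/s; C = (1800·0.1600 + 174.0·35.90)/1974 = 3.310 µg/L.
After outfall 2: Q = 1974 + 169.0 = 2143 L/s; C = (1974·3.310 + 169.0·248.0)/2143 = 22.61 µg/L.

22.6 µg/L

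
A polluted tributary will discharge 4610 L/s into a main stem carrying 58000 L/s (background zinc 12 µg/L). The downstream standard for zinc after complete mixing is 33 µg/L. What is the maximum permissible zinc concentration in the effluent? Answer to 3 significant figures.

297 µg/L

At the limit, (Qr·Cr + Qe·Cₑ)/(Qr + Qe) = 33:
Cₑ = (62610·33 − 58000·12.00) / 4610 = 297.2 µg/L.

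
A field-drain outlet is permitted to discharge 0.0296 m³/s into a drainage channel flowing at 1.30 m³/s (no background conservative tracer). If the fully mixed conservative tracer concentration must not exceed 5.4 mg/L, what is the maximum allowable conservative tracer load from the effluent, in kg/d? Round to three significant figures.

Mass balance at the limit: 1.300·0 + 0.02960·Cₑ = 1.330·5.4 → Cₑ = 242.6 mg/L.
Load = 0.02960 m³/s × 242.6 g/m³ × 86 400 s/d = 620.3 kg/d.

620 kg/d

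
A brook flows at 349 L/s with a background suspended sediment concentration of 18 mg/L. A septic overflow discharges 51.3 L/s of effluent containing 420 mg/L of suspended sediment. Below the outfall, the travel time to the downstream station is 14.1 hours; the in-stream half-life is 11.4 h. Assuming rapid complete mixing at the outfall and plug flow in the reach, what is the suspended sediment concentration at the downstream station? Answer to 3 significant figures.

Mixed concentration C = ΣQC/ΣQ = (349.0·18.00 + 51.30·420.0) / 400.3 = 27830/400.3 = 69.52 mg/L.
Half-life 11.4 h → k = ln 2 / 11.4 = 0.06080 h⁻¹ = 1.459 d⁻¹.
Decay over the reach: 69.52·exp(−kt) = 69.52·0.4243 = 29.50 mg/L.

29.5 mg/L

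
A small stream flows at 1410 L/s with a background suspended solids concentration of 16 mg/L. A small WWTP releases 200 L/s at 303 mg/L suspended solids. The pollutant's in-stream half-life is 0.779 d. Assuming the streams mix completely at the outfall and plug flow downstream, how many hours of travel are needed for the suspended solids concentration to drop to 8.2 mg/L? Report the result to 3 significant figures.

49.6 h

Mass balance: C = (1410·16.00 + 200.0·303.0) / 1610 = 83160/1610 = 51.65 mg/L.
Half-life 0.779 d → k = ln 2 / 0.779 = 0.8898 d⁻¹.
51.65·exp(−k·t) = 8.2 → t = ln(51.65/8.2)/k = 178700 s = 49.64 h.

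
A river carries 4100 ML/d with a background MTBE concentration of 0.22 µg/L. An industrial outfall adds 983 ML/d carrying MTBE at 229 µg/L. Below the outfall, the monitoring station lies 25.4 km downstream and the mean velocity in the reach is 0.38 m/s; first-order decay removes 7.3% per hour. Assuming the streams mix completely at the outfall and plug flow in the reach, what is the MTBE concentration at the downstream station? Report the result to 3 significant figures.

10.9 µg/L

Flow-weighted average: C = (4100·0.2200 + 983.0·229.0) / 5083 = 226000/5083 = 44.46 µg/L.
Travel time t = 25.4·1000 / 0.38 = 66840 s = 18.57 h.
7.3%/h lost → k = −ln(1 − 0.073) = 0.07580 h⁻¹.
Applying C = C₀e^(−kt): 44.46 × 0.2448 = 10.88 µg/L.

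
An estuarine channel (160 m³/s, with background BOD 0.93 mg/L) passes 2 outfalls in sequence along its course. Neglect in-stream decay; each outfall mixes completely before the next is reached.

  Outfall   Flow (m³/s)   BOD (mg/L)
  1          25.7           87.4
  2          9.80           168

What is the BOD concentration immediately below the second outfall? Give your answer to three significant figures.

20.7 mg/L

Outfall 1: combined Q = 185.7 m³/s; C = (160.0·0.9300 + 25.70·87.40)/185.7 = 12.90 mg/L.
Outfall 2: combined Q = 195.5 m³/s; C = (185.7·12.90 + 9.800·168.0)/195.5 = 20.67 mg/L.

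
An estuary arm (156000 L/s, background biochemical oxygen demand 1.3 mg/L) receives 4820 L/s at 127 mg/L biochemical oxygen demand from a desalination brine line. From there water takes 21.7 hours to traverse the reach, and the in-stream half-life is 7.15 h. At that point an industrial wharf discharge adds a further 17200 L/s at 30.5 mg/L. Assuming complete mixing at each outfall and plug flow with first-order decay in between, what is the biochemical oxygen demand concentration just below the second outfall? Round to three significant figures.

Conservation of mass: C = (156000·1.300 + 4820·127.0) / 160800 = 814900/160800 = 5.067 mg/L; combined flow 160800 L/s.
Half-life 7.15 h → k = ln 2 / 7.15 = 0.09694 h⁻¹ = 2.327 d⁻¹.
Applying C = C₀e^(−kt): 5.067 × 0.1220 = 0.6183 mg/L.
Second outfall: C = (160800·0.6183 + 17200·30.50)/178000 = 3.505 mg/L.

3.51 mg/L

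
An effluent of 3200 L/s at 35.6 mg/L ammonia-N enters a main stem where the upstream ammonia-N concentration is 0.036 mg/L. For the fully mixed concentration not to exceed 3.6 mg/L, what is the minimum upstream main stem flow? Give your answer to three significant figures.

Set C_mix = 3.6: (Q·0.03600 + 3200·35.60) / (Q + 3200) = 3.6
→ Q = 3200·(35.60 − 3.6)/(3.6 − 0.03600) = 28730 L/s.

28700 L/s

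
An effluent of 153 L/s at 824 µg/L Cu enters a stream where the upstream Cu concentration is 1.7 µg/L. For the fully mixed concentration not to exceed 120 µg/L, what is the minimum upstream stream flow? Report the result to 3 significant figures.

910 L/s

Set C_mix = 120: (Q·1.700 + 153.0·824.0) / (Q + 153.0) = 120
→ Q = 153.0·(824.0 − 120)/(120 − 1.700) = 910.5 L/s.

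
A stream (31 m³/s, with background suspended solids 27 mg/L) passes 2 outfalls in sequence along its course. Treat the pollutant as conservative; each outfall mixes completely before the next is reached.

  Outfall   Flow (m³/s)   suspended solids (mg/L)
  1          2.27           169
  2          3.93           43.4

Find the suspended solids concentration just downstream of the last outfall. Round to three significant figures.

37.4 mg/L

Below outfall 1: Q → 33.27 m³/s, C = (31.00·27.00 + 2.270·169.0)/33.27 = 36.69 mg/L.
Below outfall 2: Q → 37.20 m³/s, C = (33.27·36.69 + 3.930·43.40)/37.20 = 37.40 mg/L.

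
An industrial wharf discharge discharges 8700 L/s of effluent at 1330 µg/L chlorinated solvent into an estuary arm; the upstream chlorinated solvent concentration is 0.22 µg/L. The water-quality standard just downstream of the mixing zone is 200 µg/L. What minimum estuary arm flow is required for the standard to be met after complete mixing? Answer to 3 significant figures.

49200 L/s

Set C_mix = 200: (Q·0.2200 + 8700·1330) / (Q + 8700) = 200
→ Q = 8700·(1330 − 200)/(200 − 0.2200) = 49210 L/s.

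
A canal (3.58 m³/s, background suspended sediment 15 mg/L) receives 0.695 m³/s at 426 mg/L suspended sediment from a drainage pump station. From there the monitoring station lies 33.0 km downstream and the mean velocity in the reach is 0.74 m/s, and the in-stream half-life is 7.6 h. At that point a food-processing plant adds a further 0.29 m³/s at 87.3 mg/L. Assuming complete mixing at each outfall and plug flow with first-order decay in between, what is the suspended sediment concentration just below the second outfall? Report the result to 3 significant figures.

30.3 mg/L

Mass balance: C = (3.580·15.00 + 0.6950·426.0) / 4.275 = 349.8/4.275 = 81.82 mg/L; combined flow 4.275 m³/s.
Travel time t = 33.0·1000 / 0.74 = 44590 s = 12.39 h.
Half-life 7.6 h → k = ln 2 / 7.6 = 0.09120 h⁻¹ = 2.189 d⁻¹.
After decay, C = 81.82 × e^(−kt) = 81.82 × 0.3231 = 26.44 mg/L.
At the second outfall, C = (4.275·26.44 + 0.2900·87.30) / (4.275 + 0.2900) = 30.30 mg/L.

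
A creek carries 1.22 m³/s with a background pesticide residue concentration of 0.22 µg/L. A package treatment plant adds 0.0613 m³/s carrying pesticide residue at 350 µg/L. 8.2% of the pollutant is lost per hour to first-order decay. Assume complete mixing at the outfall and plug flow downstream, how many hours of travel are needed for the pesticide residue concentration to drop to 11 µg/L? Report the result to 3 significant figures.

5.06 h

After mixing, C = (1.220·0.2200 + 0.06130·350.0) / 1.281 = 21.72/1.281 = 16.95 µg/L.
8.2%/h lost → k = −ln(1 − 0.082) = 0.08556 h⁻¹.
16.95·exp(−k·t) = 11 → t = ln(16.95/11)/k = 18200 s = 5.056 h.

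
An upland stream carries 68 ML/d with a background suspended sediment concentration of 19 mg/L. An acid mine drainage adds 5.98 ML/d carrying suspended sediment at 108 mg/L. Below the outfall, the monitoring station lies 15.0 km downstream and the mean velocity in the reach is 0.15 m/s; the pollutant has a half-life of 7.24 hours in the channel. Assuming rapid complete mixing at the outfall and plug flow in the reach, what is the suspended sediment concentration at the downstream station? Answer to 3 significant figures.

After mixing, C = (68.00·19.00 + 5.980·108.0) / 73.98 = 1938/73.98 = 26.19 mg/L.
Travel time t = 15.0·1000 / 0.15 = 100000 s = 27.78 h.
Half-life 7.24 h → k = ln 2 / 7.24 = 0.09574 h⁻¹ = 2.298 d⁻¹.
After decay, C = 26.19 × e^(−kt) = 26.19 × 0.06999 = 1.833 mg/L.

1.83 mg/L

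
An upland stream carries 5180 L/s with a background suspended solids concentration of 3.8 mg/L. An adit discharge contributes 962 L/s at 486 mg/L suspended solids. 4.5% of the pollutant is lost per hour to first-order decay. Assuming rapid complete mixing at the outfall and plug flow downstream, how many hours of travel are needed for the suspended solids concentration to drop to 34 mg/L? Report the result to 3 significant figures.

18.4 h

Mass balance: C = (5180·3.800 + 962.0·486.0) / 6142 = 487200/6142 = 79.33 mg/L.
4.5%/h lost → k = −ln(1 − 0.045) = 0.04604 h⁻¹.
79.33·exp(−k·t) = 34 → t = ln(79.33/34)/k = 66240 s = 18.40 h.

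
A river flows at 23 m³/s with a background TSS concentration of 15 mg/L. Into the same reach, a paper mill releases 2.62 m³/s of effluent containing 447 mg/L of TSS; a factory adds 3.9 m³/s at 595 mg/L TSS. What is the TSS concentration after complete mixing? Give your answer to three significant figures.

Mixed concentration C = ΣQC/ΣQ = (23.00·15.00 + 2.620·447.0 + 3.900·595.0) / 29.52 = 3837/29.52 = 130.0 mg/L.

130 mg/L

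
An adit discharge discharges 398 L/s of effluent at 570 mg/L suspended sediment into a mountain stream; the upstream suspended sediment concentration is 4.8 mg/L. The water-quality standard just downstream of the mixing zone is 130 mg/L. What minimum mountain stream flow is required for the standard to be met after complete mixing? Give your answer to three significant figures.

Set C_mix = 130: (Q·4.800 + 398.0·570.0) / (Q + 398.0) = 130
→ Q = 398.0·(570.0 − 130)/(130 − 4.800) = 1399 L/s.

1400 L/s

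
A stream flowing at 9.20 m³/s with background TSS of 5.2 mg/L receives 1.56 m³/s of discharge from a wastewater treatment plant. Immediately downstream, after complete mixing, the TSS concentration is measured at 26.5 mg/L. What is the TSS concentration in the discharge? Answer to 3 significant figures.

152 mg/L

Mass balance: 9.200·5.200 + 1.560·Cₑ = 10.76·26.50
→ Cₑ = (10.76·26.50 − 9.200·5.200) / 1.560 = 152.1 mg/L.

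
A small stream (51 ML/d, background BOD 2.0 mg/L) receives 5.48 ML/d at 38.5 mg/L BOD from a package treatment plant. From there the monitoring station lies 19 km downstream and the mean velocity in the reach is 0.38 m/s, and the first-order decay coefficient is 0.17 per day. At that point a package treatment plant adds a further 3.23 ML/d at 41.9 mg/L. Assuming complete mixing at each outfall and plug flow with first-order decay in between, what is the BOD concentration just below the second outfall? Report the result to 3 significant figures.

Flow-weighted average: C = (51.00·2.000 + 5.480·38.50) / 56.48 = 313.0/56.48 = 5.541 mg/L; combined flow 56.48 ML/d.
Travel time t = 19·1000 / 0.38 = 50000 s = 13.89 h.
First-order decay: C = 5.541·exp(−k·t) = 5.541·0.9063 = 5.022 mg/L.
Second outfall: C = (56.48·5.022 + 3.230·41.90)/59.71 = 7.017 mg/L.

7.02 mg/L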